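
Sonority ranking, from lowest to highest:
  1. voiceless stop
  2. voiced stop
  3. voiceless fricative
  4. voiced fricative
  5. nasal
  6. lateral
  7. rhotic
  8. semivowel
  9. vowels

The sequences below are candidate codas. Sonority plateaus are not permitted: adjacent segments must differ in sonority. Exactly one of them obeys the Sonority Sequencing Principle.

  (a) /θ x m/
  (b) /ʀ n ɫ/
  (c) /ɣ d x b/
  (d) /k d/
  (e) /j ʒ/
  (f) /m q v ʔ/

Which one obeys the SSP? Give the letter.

e

(a) 3-3-5 → violates
(b) 7-5-6 → violates
(c) 4-2-3-2 → violates
(d) 1-2 → violates
(e) 8-4 → obeys
(f) 5-1-4-1 → violates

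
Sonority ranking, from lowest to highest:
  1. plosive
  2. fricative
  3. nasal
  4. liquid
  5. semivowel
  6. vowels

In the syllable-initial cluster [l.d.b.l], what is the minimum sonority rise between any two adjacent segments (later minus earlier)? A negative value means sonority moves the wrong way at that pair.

/l/: liquid = 4.
/d/: plosive = 1.
/b/: plosive = 1.
/l/: liquid = 4.
/l/→/d/: change -3.
/d/→/b/: change +0.
/b/→/l/: change +3.
Minimum = -3.

-3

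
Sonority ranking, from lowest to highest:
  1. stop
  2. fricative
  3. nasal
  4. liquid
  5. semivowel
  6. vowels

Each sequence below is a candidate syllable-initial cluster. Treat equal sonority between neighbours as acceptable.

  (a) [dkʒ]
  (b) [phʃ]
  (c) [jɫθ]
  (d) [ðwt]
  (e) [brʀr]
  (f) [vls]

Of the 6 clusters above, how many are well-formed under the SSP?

(a) [dkʒ]: profile 1-1-2 — obeys.
(b) [phʃ]: profile 1-2-2 — obeys.
(c) [jɫθ]: profile 5-4-2 — violates.
(d) [ðwt]: profile 2-5-1 — violates.
(e) [brʀr]: profile 1-4-4-4 — obeys.
(f) [vls]: profile 2-4-2 — violates.

3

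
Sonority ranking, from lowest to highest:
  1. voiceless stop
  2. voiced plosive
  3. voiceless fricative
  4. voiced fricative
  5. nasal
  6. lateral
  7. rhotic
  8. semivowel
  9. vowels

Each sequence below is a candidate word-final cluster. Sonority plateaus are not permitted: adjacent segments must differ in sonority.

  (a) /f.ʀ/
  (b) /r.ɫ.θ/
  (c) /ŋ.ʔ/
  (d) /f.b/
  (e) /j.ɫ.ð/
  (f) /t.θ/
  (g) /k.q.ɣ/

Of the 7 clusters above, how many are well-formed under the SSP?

4

(a) sonority 3-7: ill-formed.
(b) sonority 7-6-3: well-formed.
(c) sonority 5-1: well-formed.
(d) sonority 3-2: well-formed.
(e) sonority 8-6-4: well-formed.
(f) sonority 1-3: ill-formed.
(g) sonority 1-1-4: ill-formed.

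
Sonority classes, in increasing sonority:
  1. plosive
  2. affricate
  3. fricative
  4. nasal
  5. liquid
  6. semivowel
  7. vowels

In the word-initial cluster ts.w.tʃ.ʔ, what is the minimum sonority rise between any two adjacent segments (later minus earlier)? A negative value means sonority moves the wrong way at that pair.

/ts/ is an affricate (sonority 2).
/w/ is a semivowel (sonority 6).
/tʃ/ is an affricate (sonority 2).
/ʔ/ is a plosive (sonority 1).
/ts/→/w/: change +4.
/w/→/tʃ/: change -4.
/tʃ/→/ʔ/: change -1.
Minimum = -4.

-4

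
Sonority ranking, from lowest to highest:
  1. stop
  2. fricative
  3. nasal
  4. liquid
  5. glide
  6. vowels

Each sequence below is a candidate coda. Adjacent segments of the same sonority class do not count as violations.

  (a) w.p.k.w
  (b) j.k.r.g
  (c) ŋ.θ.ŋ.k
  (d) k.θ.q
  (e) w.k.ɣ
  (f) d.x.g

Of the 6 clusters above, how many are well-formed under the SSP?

0

(a) sonority 5-1-1-5: ill-formed.
(b) sonority 5-1-4-1: ill-formed.
(c) sonority 3-2-3-1: ill-formed.
(d) sonority 1-2-1: ill-formed.
(e) sonority 5-1-2: ill-formed.
(f) sonority 1-2-1: ill-formed.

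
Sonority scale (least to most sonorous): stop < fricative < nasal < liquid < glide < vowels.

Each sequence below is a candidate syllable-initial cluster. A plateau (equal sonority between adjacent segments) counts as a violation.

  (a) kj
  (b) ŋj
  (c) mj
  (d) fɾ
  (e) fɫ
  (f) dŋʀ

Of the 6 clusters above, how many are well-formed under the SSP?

6

(a) 1-5 → obeys
(b) 3-5 → obeys
(c) 3-5 → obeys
(d) 2-4 → obeys
(e) 2-4 → obeys
(f) 1-3-4 → obeys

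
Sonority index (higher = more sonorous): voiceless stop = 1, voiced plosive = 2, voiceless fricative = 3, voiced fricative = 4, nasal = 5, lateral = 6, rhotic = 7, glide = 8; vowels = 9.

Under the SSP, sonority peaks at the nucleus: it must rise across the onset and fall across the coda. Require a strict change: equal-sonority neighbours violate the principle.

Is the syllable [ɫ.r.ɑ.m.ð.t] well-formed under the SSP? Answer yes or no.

Onset: /ɫ/ is a lateral (sonority 6), /r/ is a rhotic (sonority 7); then the nucleus /ɑ/ (sonority 9).
Onset profile 6-7-9 — rises to the nucleus.
Coda: /m/ is a nasal (sonority 5), /ð/ is a voiced fricative (sonority 4), /t/ is a voiceless stop (sonority 1).
Coda profile 9-5-4-1 — falls from the nucleus.

yes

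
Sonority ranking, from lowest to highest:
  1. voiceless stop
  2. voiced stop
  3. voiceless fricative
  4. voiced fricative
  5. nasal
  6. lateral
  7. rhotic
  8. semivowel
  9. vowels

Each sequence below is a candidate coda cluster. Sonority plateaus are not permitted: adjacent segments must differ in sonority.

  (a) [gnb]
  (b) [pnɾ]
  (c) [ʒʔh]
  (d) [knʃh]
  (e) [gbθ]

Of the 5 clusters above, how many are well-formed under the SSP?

0

(a) 2-5-2 → violates
(b) 1-5-7 → violates
(c) 4-1-3 → violates
(d) 1-5-3-3 → violates
(e) 2-2-3 → violates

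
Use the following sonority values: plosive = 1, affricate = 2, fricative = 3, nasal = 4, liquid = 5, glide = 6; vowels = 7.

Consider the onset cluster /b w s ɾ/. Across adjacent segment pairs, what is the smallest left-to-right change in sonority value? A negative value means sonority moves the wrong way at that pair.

/b/ — plosive, sonority 1.
/w/ — glide, sonority 6.
/s/ — fricative, sonority 3.
/ɾ/ — liquid, sonority 5.
/b/→/w/: change +5.
/w/→/s/: change -3.
/s/→/ɾ/: change +2.
Minimum = -3.

-3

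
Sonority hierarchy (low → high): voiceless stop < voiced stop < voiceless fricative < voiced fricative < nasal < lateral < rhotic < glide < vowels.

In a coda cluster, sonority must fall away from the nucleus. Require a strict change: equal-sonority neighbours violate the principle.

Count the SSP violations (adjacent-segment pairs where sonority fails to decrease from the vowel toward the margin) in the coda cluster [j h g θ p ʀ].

2

/j/: glide = 8.
/h/: voiceless fricative = 3.
/g/: voiced stop = 2.
/θ/: voiceless fricative = 3.
/p/: voiceless stop = 1.
/ʀ/: rhotic = 7.
/j/→/h/: 8→3 (falls) — ok.
/h/→/g/: 3→2 (falls) — ok.
/g/→/θ/: 2→3 (does not fall) — violation.
/θ/→/p/: 3→1 (falls) — ok.
/p/→/ʀ/: 1→7 (does not fall) — violation.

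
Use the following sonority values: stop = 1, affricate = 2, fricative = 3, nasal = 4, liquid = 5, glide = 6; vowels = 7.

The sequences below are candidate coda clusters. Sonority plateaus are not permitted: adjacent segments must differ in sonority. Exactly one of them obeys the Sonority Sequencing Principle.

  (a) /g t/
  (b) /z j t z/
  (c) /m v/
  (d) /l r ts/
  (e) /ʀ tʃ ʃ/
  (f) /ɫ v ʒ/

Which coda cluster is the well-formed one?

(a) sonority 1-1: ill-formed.
(b) sonority 3-6-1-3: ill-formed.
(c) sonority 4-3: well-formed.
(d) sonority 5-5-2: ill-formed.
(e) sonority 5-2-3: ill-formed.
(f) sonority 5-3-3: ill-formed.

c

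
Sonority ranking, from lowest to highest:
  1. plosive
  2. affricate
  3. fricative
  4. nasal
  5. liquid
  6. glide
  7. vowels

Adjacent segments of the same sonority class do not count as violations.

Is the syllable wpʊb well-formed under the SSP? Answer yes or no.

no

Onset: /w/ is a glide (sonority 6), /p/ is a plosive (sonority 1); then the nucleus /ʊ/ (sonority 7).
Onset profile 6-1-7 — does not rise throughout.
Coda: /b/ is a plosive (sonority 1).
Coda profile 7-1 — falls from the nucleus.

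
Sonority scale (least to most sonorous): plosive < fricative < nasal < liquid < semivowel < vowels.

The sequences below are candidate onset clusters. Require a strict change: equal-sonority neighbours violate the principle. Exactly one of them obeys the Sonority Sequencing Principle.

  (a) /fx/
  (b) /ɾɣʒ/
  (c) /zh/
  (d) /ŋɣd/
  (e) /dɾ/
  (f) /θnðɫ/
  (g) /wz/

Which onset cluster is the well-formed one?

e

(a) 2-2 → violates
(b) 4-2-2 → violates
(c) 2-2 → violates
(d) 3-2-1 → violates
(e) 1-4 → obeys
(f) 2-3-2-4 → violates
(g) 5-2 → violates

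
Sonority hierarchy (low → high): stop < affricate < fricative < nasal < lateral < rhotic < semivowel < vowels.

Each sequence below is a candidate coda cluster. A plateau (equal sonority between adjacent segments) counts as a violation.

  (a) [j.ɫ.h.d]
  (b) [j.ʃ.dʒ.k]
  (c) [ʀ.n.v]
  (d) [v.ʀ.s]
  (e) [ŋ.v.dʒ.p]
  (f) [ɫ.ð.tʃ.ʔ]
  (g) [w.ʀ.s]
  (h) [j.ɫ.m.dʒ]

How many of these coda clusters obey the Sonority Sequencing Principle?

(a) 7-5-3-1 → obeys
(b) 7-3-2-1 → obeys
(c) 6-4-3 → obeys
(d) 3-6-3 → violates
(e) 4-3-2-1 → obeys
(f) 5-3-2-1 → obeys
(g) 7-6-3 → obeys
(h) 7-5-4-2 → obeys

7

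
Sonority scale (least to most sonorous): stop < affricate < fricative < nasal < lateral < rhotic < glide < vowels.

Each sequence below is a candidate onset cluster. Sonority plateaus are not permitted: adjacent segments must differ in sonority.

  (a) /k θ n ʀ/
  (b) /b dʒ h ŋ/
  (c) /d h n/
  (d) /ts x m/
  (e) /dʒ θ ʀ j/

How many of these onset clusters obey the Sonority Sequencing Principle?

5

(a) /k θ n ʀ/: profile 1-3-4-6 — obeys.
(b) /b dʒ h ŋ/: profile 1-2-3-4 — obeys.
(c) /d h n/: profile 1-3-4 — obeys.
(d) /ts x m/: profile 2-3-4 — obeys.
(e) /dʒ θ ʀ j/: profile 2-3-6-7 — obeys.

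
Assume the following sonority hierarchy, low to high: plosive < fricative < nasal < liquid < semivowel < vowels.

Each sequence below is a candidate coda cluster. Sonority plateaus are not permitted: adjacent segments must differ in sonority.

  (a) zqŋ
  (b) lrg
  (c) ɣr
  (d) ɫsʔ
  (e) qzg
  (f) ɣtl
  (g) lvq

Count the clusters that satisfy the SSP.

(a) zqŋ: profile 2-1-3 — violates.
(b) lrg: profile 4-4-1 — violates.
(c) ɣr: profile 2-4 — violates.
(d) ɫsʔ: profile 4-2-1 — obeys.
(e) qzg: profile 1-2-1 — violates.
(f) ɣtl: profile 2-1-4 — violates.
(g) lvq: profile 4-2-1 — obeys.

2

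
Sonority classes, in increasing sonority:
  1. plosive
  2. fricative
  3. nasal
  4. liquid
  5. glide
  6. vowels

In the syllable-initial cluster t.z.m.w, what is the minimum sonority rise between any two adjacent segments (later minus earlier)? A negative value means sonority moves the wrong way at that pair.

1

/t/ — plosive, sonority 1.
/z/ — fricative, sonority 2.
/m/ — nasal, sonority 3.
/w/ — glide, sonority 5.
/t/→/z/: change +1.
/z/→/m/: change +1.
/m/→/w/: change +2.
Minimum = 1.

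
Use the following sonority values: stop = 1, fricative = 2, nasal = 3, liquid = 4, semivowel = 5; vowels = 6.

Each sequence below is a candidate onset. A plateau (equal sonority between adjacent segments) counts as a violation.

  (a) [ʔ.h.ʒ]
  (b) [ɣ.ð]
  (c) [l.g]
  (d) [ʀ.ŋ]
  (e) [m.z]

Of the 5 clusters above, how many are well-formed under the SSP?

(a) sonority 1-2-2: ill-formed.
(b) sonority 2-2: ill-formed.
(c) sonority 4-1: ill-formed.
(d) sonority 4-3: ill-formed.
(e) sonority 3-2: ill-formed.

0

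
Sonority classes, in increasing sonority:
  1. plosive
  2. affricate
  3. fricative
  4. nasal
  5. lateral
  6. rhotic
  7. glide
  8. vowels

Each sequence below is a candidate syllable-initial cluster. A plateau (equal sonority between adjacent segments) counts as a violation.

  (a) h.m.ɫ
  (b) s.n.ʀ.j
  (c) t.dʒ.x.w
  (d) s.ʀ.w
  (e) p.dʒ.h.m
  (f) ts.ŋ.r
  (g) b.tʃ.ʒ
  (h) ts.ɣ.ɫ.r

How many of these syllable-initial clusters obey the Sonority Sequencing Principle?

(a) sonority 3-4-5: well-formed.
(b) sonority 3-4-6-7: well-formed.
(c) sonority 1-2-3-7: well-formed.
(d) sonority 3-6-7: well-formed.
(e) sonority 1-2-3-4: well-formed.
(f) sonority 2-4-6: well-formed.
(g) sonority 1-2-3: well-formed.
(h) sonority 2-3-5-6: well-formed.

8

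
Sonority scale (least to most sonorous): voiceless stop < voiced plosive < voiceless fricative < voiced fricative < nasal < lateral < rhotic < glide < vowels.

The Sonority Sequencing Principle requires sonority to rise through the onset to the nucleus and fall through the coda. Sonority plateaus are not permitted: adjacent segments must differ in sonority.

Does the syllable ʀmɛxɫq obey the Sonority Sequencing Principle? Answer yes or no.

Onset: /ʀ/ is a rhotic (sonority 7), /m/ is a nasal (sonority 5); then the nucleus /ɛ/ (sonority 9).
Onset profile 7-5-9 — does not strictly rise throughout.
Coda: /x/ is a voiceless fricative (sonority 3), /ɫ/ is a lateral (sonority 6), /q/ is a voiceless stop (sonority 1).
Coda profile 9-3-6-1 — does not strictly fall throughout.

no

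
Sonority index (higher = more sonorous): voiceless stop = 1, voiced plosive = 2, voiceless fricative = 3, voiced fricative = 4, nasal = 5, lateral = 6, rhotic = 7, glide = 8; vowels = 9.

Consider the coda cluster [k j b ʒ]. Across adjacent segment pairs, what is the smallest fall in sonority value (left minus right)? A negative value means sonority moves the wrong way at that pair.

/k/ is a voiceless stop (sonority 1).
/j/ is a glide (sonority 8).
/b/ is a voiced plosive (sonority 2).
/ʒ/ is a voiced fricative (sonority 4).
/k/→/j/: change -7.
/j/→/b/: change +6.
/b/→/ʒ/: change -2.
Minimum = -7.

-7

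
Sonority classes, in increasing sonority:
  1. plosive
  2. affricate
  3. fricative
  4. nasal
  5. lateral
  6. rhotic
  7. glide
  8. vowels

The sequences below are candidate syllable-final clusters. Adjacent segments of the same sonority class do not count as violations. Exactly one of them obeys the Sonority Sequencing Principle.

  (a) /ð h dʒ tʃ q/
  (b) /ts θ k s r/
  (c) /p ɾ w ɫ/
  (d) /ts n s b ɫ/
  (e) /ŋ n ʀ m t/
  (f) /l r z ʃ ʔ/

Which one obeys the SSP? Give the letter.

(a) /ð h dʒ tʃ q/: profile 3-3-2-2-1 — obeys.
(b) /ts θ k s r/: profile 2-3-1-3-6 — violates.
(c) /p ɾ w ɫ/: profile 1-6-7-5 — violates.
(d) /ts n s b ɫ/: profile 2-4-3-1-5 — violates.
(e) /ŋ n ʀ m t/: profile 4-4-6-4-1 — violates.
(f) /l r z ʃ ʔ/: profile 5-6-3-3-1 — violates.

a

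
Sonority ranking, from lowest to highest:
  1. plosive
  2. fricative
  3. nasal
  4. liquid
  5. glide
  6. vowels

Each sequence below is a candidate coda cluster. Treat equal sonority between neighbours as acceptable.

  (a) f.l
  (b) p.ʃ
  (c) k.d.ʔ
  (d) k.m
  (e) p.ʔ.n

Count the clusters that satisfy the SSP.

1

(a) 2-4 → violates
(b) 1-2 → violates
(c) 1-1-1 → obeys
(d) 1-3 → violates
(e) 1-1-3 → violates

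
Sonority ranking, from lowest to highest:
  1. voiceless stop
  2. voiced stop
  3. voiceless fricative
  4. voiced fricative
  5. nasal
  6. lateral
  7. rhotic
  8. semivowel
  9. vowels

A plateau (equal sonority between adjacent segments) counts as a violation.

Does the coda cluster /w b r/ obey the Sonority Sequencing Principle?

/w/ — semivowel, sonority 8.
/b/ — voiced stop, sonority 2.
/r/ — rhotic, sonority 7.
The profile is 8-2-7. Between /b/ (2) and /r/ (7) sonority does not fall, so the cluster violates the SSP.

no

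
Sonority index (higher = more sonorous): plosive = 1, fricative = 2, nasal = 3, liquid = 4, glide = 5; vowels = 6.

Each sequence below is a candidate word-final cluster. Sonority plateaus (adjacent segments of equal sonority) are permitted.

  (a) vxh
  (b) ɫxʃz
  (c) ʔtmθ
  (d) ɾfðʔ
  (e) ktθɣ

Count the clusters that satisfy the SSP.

(a) 2-2-2 → obeys
(b) 4-2-2-2 → obeys
(c) 1-1-3-2 → violates
(d) 4-2-2-1 → obeys
(e) 1-1-2-2 → violates

3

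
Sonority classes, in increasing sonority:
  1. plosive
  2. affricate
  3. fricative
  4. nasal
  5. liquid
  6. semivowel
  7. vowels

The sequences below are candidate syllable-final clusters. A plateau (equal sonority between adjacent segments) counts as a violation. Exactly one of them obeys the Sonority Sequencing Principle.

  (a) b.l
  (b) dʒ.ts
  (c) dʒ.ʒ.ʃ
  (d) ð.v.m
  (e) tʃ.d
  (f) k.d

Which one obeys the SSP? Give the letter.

(a) 1-5 → violates
(b) 2-2 → violates
(c) 2-3-3 → violates
(d) 3-3-4 → violates
(e) 2-1 → obeys
(f) 1-1 → violates

e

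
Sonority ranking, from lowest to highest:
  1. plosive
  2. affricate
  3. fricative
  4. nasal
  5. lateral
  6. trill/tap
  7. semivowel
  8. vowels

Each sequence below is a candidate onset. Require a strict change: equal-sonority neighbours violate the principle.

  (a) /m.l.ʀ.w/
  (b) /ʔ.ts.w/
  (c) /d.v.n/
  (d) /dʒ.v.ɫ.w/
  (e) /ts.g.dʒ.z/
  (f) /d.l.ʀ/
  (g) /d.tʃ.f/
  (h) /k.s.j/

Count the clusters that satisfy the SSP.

7

(a) sonority 4-5-6-7: well-formed.
(b) sonority 1-2-7: well-formed.
(c) sonority 1-3-4: well-formed.
(d) sonority 2-3-5-7: well-formed.
(e) sonority 2-1-2-3: ill-formed.
(f) sonority 1-5-6: well-formed.
(g) sonority 1-2-3: well-formed.
(h) sonority 1-3-7: well-formed.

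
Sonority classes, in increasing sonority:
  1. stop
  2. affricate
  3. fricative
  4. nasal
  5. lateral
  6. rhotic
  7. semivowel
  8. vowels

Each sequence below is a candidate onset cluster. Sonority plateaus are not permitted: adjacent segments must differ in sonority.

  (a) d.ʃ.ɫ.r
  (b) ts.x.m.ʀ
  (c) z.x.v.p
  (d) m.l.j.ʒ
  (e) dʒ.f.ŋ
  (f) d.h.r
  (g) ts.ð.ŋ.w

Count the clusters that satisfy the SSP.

5

(a) 1-3-5-6 → obeys
(b) 2-3-4-6 → obeys
(c) 3-3-3-1 → violates
(d) 4-5-7-3 → violates
(e) 2-3-4 → obeys
(f) 1-3-6 → obeys
(g) 2-3-4-7 → obeys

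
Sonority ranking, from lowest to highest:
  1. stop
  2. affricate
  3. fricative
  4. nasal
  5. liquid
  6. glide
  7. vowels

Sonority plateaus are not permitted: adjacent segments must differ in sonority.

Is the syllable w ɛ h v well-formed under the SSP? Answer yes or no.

no

Onset: /w/ is a glide (sonority 6); then the nucleus /ɛ/ (sonority 7).
Onset profile 6-7 — rises to the nucleus.
Coda: /h/ is a fricative (sonority 3), /v/ is a fricative (sonority 3).
Coda profile 7-3-3 — does not strictly fall throughout.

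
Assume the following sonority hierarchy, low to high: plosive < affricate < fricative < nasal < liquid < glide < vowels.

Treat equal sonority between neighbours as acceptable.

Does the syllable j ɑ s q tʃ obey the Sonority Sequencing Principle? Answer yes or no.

no

Onset: /j/ is a glide (sonority 6); then the nucleus /ɑ/ (sonority 7).
Onset profile 6-7 — rises to the nucleus.
Coda: /s/ is a fricative (sonority 3), /q/ is a plosive (sonority 1), /tʃ/ is an affricate (sonority 2).
Coda profile 7-3-1-2 — does not fall throughout.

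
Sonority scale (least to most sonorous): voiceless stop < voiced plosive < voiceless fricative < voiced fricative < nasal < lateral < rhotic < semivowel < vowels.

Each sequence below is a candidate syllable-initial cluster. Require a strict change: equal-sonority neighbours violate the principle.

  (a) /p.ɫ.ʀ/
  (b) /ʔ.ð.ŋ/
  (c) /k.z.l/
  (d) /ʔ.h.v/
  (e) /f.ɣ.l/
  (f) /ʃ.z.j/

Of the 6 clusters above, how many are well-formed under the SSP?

(a) 1-6-7 → obeys
(b) 1-4-5 → obeys
(c) 1-4-6 → obeys
(d) 1-3-4 → obeys
(e) 3-4-6 → obeys
(f) 3-4-8 → obeys

6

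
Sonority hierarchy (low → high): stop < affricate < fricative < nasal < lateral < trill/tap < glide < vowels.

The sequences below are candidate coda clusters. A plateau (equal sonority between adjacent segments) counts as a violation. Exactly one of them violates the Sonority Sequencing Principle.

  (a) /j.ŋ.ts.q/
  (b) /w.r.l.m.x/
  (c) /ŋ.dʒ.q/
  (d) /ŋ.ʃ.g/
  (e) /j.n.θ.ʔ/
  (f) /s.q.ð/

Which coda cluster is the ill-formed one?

f

(a) 7-4-2-1 → obeys
(b) 7-6-5-4-3 → obeys
(c) 4-2-1 → obeys
(d) 4-3-1 → obeys
(e) 7-4-3-1 → obeys
(f) 3-1-3 → violates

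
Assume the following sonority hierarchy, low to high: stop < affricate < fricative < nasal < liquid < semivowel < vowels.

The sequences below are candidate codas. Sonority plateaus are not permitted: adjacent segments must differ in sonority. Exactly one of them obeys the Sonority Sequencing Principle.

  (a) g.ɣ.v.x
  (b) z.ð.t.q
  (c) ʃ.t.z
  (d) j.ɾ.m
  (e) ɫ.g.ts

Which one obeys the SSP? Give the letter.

d

(a) g.ɣ.v.x: profile 1-3-3-3 — violates.
(b) z.ð.t.q: profile 3-3-1-1 — violates.
(c) ʃ.t.z: profile 3-1-3 — violates.
(d) j.ɾ.m: profile 6-5-4 — obeys.
(e) ɫ.g.ts: profile 5-1-2 — violates.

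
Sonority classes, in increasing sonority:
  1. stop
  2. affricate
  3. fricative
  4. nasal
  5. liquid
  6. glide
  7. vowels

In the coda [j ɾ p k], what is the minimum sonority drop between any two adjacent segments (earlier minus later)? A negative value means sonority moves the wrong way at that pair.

/j/ — glide, sonority 6.
/ɾ/ — liquid, sonority 5.
/p/ — stop, sonority 1.
/k/ — stop, sonority 1.
/j/→/ɾ/: change +1.
/ɾ/→/p/: change +4.
/p/→/k/: change +0.
Minimum = 0.

0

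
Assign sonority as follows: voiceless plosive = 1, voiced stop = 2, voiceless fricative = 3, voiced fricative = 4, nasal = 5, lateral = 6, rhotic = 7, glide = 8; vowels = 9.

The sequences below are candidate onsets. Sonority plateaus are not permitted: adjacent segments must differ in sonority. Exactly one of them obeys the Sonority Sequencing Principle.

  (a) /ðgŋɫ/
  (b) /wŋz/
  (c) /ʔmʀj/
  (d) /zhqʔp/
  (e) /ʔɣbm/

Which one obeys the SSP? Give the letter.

c

(a) sonority 4-2-5-6: ill-formed.
(b) sonority 8-5-4: ill-formed.
(c) sonority 1-5-7-8: well-formed.
(d) sonority 4-3-1-1-1: ill-formed.
(e) sonority 1-4-2-5: ill-formed.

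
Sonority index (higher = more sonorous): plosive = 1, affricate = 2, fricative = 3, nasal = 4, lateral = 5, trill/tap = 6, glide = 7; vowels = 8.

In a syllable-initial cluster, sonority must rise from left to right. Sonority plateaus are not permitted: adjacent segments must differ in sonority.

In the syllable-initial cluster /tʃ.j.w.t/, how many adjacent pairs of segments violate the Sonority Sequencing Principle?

2

/tʃ/ — affricate, sonority 2.
/j/ — glide, sonority 7.
/w/ — glide, sonority 7.
/t/ — plosive, sonority 1.
/tʃ/→/j/: 2→7 (rises) — ok.
/j/→/w/: 7→7 (plateau) — violation.
/w/→/t/: 7→1 (does not rise) — violation.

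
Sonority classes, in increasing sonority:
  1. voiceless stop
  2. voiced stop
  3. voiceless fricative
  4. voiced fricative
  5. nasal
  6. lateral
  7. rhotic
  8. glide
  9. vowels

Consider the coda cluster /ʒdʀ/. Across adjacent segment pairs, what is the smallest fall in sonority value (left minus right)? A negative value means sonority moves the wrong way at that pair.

/ʒ/: voiced fricative = 4.
/d/: voiced stop = 2.
/ʀ/: rhotic = 7.
/ʒ/→/d/: change +2.
/d/→/ʀ/: change -5.
Minimum = -5.

-5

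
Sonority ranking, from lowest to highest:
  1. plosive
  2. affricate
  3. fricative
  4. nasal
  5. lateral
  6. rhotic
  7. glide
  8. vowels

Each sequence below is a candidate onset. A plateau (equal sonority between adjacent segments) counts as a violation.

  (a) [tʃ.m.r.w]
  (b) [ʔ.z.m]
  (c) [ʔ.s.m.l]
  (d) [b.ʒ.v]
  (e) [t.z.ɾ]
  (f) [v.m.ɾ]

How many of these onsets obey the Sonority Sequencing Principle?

5

(a) sonority 2-4-6-7: well-formed.
(b) sonority 1-3-4: well-formed.
(c) sonority 1-3-4-5: well-formed.
(d) sonority 1-3-3: ill-formed.
(e) sonority 1-3-6: well-formed.
(f) sonority 3-4-6: well-formed.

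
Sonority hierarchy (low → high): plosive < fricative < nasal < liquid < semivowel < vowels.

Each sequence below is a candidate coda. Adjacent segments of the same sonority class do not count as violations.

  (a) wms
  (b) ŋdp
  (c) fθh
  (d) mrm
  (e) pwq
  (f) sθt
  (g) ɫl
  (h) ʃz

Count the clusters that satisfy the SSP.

6

(a) sonority 5-3-2: well-formed.
(b) sonority 3-1-1: well-formed.
(c) sonority 2-2-2: well-formed.
(d) sonority 3-4-3: ill-formed.
(e) sonority 1-5-1: ill-formed.
(f) sonority 2-2-1: well-formed.
(g) sonority 4-4: well-formed.
(h) sonority 2-2: well-formed.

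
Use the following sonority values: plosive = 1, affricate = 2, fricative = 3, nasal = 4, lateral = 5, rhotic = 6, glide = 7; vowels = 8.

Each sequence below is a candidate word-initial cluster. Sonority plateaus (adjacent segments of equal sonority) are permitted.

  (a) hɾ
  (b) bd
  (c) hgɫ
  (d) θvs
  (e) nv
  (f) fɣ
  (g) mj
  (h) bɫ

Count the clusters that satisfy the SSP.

6

(a) 3-6 → obeys
(b) 1-1 → obeys
(c) 3-1-5 → violates
(d) 3-3-3 → obeys
(e) 4-3 → violates
(f) 3-3 → obeys
(g) 4-7 → obeys
(h) 1-5 → obeys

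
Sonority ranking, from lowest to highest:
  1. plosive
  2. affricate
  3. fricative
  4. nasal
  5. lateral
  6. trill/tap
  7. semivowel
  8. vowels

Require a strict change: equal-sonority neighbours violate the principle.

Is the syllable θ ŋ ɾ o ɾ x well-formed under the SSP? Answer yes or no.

Onset: /θ/ is a fricative (sonority 3), /ŋ/ is a nasal (sonority 4), /ɾ/ is a trill/tap (sonority 6); then the nucleus /o/ (sonority 8).
Onset profile 3-4-6-8 — rises to the nucleus.
Coda: /ɾ/ is a trill/tap (sonority 6), /x/ is a fricative (sonority 3).
Coda profile 8-6-3 — falls from the nucleus.

yes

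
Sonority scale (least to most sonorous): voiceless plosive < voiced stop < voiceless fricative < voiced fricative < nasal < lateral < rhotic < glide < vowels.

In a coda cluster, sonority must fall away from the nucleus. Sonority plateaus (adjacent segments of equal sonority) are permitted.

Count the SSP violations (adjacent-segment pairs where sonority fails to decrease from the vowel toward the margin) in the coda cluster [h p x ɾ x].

/h/ — voiceless fricative, sonority 3.
/p/ — voiceless plosive, sonority 1.
/x/ — voiceless fricative, sonority 3.
/ɾ/ — rhotic, sonority 7.
/x/ — voiceless fricative, sonority 3.
/h/→/p/: 3→1 (falls) — ok.
/p/→/x/: 1→3 (does not fall) — violation.
/x/→/ɾ/: 3→7 (does not fall) — violation.
/ɾ/→/x/: 7→3 (falls) — ok.

2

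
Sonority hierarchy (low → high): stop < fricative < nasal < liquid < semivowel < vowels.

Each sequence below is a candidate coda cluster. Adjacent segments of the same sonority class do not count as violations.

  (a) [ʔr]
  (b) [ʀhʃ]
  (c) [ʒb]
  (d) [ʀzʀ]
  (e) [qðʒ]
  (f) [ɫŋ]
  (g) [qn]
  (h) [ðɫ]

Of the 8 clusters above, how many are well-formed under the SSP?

3

(a) sonority 1-4: ill-formed.
(b) sonority 4-2-2: well-formed.
(c) sonority 2-1: well-formed.
(d) sonority 4-2-4: ill-formed.
(e) sonority 1-2-2: ill-formed.
(f) sonority 4-3: well-formed.
(g) sonority 1-3: ill-formed.
(h) sonority 2-4: ill-formed.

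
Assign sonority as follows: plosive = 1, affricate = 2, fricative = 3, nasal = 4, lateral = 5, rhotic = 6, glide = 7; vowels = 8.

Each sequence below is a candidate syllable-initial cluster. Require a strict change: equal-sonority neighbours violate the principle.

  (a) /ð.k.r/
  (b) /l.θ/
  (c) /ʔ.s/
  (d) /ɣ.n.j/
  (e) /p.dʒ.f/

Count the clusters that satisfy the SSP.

(a) 3-1-6 → violates
(b) 5-3 → violates
(c) 1-3 → obeys
(d) 3-4-7 → obeys
(e) 1-2-3 → obeys

3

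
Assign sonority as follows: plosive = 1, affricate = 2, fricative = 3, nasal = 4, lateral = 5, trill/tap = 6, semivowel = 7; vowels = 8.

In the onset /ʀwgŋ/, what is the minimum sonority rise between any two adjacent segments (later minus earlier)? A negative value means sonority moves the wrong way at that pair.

-6

/ʀ/ is a trill/tap (sonority 6).
/w/ is a semivowel (sonority 7).
/g/ is a plosive (sonority 1).
/ŋ/ is a nasal (sonority 4).
/ʀ/→/w/: change +1.
/w/→/g/: change -6.
/g/→/ŋ/: change +3.
Minimum = -6.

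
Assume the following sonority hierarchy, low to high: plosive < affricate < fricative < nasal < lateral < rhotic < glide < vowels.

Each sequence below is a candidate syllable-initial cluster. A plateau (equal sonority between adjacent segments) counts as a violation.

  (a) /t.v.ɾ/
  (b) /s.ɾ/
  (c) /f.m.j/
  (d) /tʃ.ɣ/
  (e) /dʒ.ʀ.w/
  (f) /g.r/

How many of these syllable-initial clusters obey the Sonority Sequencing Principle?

6

(a) sonority 1-3-6: well-formed.
(b) sonority 3-6: well-formed.
(c) sonority 3-4-7: well-formed.
(d) sonority 2-3: well-formed.
(e) sonority 2-6-7: well-formed.
(f) sonority 1-6: well-formed.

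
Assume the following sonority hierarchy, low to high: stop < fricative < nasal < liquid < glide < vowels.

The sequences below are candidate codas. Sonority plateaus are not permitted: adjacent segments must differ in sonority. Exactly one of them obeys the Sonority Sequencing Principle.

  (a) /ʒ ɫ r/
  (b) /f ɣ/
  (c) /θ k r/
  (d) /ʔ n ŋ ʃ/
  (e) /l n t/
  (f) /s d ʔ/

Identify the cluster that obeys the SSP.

e

(a) sonority 2-4-4: ill-formed.
(b) sonority 2-2: ill-formed.
(c) sonority 2-1-4: ill-formed.
(d) sonority 1-3-3-2: ill-formed.
(e) sonority 4-3-1: well-formed.
(f) sonority 2-1-1: ill-formed.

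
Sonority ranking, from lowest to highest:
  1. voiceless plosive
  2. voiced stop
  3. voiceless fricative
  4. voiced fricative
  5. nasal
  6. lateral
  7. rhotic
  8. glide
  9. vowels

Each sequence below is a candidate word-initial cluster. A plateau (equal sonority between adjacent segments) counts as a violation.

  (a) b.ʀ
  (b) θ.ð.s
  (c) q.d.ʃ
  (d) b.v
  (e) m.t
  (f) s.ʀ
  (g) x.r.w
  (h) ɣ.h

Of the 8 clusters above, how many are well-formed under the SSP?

5

(a) b.ʀ: profile 2-7 — obeys.
(b) θ.ð.s: profile 3-4-3 — violates.
(c) q.d.ʃ: profile 1-2-3 — obeys.
(d) b.v: profile 2-4 — obeys.
(e) m.t: profile 5-1 — violates.
(f) s.ʀ: profile 3-7 — obeys.
(g) x.r.w: profile 3-7-8 — obeys.
(h) ɣ.h: profile 4-3 — violates.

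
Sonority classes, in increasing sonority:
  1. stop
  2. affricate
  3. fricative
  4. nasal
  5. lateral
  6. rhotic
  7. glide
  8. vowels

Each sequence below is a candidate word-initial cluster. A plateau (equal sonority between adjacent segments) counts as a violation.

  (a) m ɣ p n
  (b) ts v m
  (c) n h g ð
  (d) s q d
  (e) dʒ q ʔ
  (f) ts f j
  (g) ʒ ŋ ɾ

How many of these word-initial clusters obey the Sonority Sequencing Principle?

3

(a) m ɣ p n: profile 4-3-1-4 — violates.
(b) ts v m: profile 2-3-4 — obeys.
(c) n h g ð: profile 4-3-1-3 — violates.
(d) s q d: profile 3-1-1 — violates.
(e) dʒ q ʔ: profile 2-1-1 — violates.
(f) ts f j: profile 2-3-7 — obeys.
(g) ʒ ŋ ɾ: profile 3-4-6 — obeys.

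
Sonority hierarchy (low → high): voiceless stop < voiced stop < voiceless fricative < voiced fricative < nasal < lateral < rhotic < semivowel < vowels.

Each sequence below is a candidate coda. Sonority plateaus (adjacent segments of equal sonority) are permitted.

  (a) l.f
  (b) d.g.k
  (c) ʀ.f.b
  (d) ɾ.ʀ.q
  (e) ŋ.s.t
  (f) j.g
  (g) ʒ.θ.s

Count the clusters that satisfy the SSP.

7

(a) l.f: profile 6-3 — obeys.
(b) d.g.k: profile 2-2-1 — obeys.
(c) ʀ.f.b: profile 7-3-2 — obeys.
(d) ɾ.ʀ.q: profile 7-7-1 — obeys.
(e) ŋ.s.t: profile 5-3-1 — obeys.
(f) j.g: profile 8-2 — obeys.
(g) ʒ.θ.s: profile 4-3-3 — obeys.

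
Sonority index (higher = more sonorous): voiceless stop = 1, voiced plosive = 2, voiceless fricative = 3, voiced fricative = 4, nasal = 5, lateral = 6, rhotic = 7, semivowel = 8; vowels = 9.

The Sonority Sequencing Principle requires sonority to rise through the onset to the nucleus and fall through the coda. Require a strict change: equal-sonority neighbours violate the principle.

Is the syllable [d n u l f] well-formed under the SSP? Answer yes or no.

yes

Onset: /d/ is a voiced plosive (sonority 2), /n/ is a nasal (sonority 5); then the nucleus /u/ (sonority 9).
Onset profile 2-5-9 — rises to the nucleus.
Coda: /l/ is a lateral (sonority 6), /f/ is a voiceless fricative (sonority 3).
Coda profile 9-6-3 — falls from the nucleus.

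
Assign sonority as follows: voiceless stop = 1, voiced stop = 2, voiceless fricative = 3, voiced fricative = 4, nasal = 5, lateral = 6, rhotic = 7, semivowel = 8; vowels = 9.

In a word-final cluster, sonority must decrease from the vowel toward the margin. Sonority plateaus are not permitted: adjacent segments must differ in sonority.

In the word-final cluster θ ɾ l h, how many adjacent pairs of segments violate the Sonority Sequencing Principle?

1

/θ/: voiceless fricative = 3.
/ɾ/: rhotic = 7.
/l/: lateral = 6.
/h/: voiceless fricative = 3.
/θ/→/ɾ/: 3→7 (does not fall) — violation.
/ɾ/→/l/: 7→6 (falls) — ok.
/l/→/h/: 6→3 (falls) — ok.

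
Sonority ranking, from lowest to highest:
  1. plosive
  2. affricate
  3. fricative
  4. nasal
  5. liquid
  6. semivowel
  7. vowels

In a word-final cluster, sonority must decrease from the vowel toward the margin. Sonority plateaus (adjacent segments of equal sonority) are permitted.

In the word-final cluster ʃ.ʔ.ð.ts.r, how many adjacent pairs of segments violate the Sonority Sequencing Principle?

2

/ʃ/: fricative = 3.
/ʔ/: plosive = 1.
/ð/: fricative = 3.
/ts/: affricate = 2.
/r/: liquid = 5.
/ʃ/→/ʔ/: 3→1 (falls) — ok.
/ʔ/→/ð/: 1→3 (does not fall) — violation.
/ð/→/ts/: 3→2 (falls) — ok.
/ts/→/r/: 2→5 (does not fall) — violation.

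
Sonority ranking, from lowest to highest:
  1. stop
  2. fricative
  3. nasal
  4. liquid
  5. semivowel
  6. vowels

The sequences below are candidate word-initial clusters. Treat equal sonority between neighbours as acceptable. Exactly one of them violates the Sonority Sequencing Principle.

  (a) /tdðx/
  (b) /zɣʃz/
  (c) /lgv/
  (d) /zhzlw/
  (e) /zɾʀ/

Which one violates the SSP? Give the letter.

(a) /tdðx/: profile 1-1-2-2 — obeys.
(b) /zɣʃz/: profile 2-2-2-2 — obeys.
(c) /lgv/: profile 4-1-2 — violates.
(d) /zhzlw/: profile 2-2-2-4-5 — obeys.
(e) /zɾʀ/: profile 2-4-4 — obeys.

c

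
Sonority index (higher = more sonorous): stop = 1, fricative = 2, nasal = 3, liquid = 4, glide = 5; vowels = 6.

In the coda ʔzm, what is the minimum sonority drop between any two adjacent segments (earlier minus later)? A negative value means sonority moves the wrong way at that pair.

-1

/ʔ/ — stop, sonority 1.
/z/ — fricative, sonority 2.
/m/ — nasal, sonority 3.
/ʔ/→/z/: change -1.
/z/→/m/: change -1.
Minimum = -1.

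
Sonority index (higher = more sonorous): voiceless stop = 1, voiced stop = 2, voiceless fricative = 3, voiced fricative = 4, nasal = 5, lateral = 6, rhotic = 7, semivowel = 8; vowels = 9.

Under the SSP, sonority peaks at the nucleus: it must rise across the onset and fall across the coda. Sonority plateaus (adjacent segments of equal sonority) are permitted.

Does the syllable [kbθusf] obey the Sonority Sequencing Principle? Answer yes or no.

yes

Onset: /k/ is a voiceless stop (sonority 1), /b/ is a voiced stop (sonority 2), /θ/ is a voiceless fricative (sonority 3); then the nucleus /u/ (sonority 9).
Onset profile 1-2-3-9 — rises to the nucleus.
Coda: /s/ is a voiceless fricative (sonority 3), /f/ is a voiceless fricative (sonority 3).
Coda profile 9-3-3 — falls from the nucleus.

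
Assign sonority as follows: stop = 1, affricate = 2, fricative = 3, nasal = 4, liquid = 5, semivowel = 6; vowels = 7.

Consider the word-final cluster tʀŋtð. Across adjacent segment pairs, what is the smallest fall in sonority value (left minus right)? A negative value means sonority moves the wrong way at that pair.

/t/ is a stop (sonority 1).
/ʀ/ is a liquid (sonority 5).
/ŋ/ is a nasal (sonority 4).
/t/ is a stop (sonority 1).
/ð/ is a fricative (sonority 3).
/t/→/ʀ/: change -4.
/ʀ/→/ŋ/: change +1.
/ŋ/→/t/: change +3.
/t/→/ð/: change -2.
Minimum = -4.

-4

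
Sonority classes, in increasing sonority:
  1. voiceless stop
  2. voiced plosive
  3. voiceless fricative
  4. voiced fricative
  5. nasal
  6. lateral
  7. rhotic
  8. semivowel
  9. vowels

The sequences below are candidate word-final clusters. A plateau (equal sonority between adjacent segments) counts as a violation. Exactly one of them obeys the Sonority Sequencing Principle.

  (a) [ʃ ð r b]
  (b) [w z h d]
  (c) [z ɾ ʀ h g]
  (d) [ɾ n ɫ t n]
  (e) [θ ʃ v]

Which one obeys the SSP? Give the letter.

(a) sonority 3-4-7-2: ill-formed.
(b) sonority 8-4-3-2: well-formed.
(c) sonority 4-7-7-3-2: ill-formed.
(d) sonority 7-5-6-1-5: ill-formed.
(e) sonority 3-3-4: ill-formed.

b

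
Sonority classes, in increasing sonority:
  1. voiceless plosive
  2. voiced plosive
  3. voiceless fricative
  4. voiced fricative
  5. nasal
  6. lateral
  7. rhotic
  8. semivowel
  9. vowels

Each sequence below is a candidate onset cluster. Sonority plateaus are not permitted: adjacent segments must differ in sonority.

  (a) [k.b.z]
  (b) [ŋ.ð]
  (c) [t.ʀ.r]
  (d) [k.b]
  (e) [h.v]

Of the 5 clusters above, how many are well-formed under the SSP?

3

(a) 1-2-4 → obeys
(b) 5-4 → violates
(c) 1-7-7 → violates
(d) 1-2 → obeys
(e) 3-4 → obeys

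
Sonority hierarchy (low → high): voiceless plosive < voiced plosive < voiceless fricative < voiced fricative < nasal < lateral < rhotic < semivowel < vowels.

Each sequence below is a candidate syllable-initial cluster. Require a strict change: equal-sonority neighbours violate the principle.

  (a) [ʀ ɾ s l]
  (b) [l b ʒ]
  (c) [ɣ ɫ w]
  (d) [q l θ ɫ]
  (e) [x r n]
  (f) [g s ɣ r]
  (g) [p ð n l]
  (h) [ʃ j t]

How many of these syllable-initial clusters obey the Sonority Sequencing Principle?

(a) sonority 7-7-3-6: ill-formed.
(b) sonority 6-2-4: ill-formed.
(c) sonority 4-6-8: well-formed.
(d) sonority 1-6-3-6: ill-formed.
(e) sonority 3-7-5: ill-formed.
(f) sonority 2-3-4-7: well-formed.
(g) sonority 1-4-5-6: well-formed.
(h) sonority 3-8-1: ill-formed.

3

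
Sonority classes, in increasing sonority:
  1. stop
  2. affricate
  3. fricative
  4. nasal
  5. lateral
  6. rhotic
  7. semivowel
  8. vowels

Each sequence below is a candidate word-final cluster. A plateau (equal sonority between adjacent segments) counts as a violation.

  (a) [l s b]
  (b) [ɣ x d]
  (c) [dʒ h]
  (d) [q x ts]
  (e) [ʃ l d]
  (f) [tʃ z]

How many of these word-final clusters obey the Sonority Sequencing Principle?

(a) 5-3-1 → obeys
(b) 3-3-1 → violates
(c) 2-3 → violates
(d) 1-3-2 → violates
(e) 3-5-1 → violates
(f) 2-3 → violates

1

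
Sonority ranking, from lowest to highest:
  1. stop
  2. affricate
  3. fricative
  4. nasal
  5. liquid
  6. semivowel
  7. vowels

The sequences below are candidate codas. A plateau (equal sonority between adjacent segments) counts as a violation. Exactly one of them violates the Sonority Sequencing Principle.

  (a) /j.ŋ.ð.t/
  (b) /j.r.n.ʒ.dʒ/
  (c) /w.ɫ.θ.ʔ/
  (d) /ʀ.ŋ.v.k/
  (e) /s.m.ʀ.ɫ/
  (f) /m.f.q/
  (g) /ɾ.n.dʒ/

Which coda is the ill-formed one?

(a) sonority 6-4-3-1: well-formed.
(b) sonority 6-5-4-3-2: well-formed.
(c) sonority 6-5-3-1: well-formed.
(d) sonority 5-4-3-1: well-formed.
(e) sonority 3-4-5-5: ill-formed.
(f) sonority 4-3-1: well-formed.
(g) sonority 5-4-2: well-formed.

e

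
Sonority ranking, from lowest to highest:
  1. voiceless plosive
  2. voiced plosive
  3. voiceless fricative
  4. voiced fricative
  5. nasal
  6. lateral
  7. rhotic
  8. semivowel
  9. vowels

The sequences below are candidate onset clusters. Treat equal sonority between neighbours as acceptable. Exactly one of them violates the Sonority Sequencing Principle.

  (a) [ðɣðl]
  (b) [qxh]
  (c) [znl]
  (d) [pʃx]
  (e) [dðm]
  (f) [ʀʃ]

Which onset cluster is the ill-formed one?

(a) sonority 4-4-4-6: well-formed.
(b) sonority 1-3-3: well-formed.
(c) sonority 4-5-6: well-formed.
(d) sonority 1-3-3: well-formed.
(e) sonority 2-4-5: well-formed.
(f) sonority 7-3: ill-formed.

f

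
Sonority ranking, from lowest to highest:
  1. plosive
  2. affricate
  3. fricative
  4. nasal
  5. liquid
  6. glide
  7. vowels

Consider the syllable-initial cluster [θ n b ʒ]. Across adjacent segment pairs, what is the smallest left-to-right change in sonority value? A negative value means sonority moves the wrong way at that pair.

-3

/θ/ is a fricative (sonority 3).
/n/ is a nasal (sonority 4).
/b/ is a plosive (sonority 1).
/ʒ/ is a fricative (sonority 3).
/θ/→/n/: change +1.
/n/→/b/: change -3.
/b/→/ʒ/: change +2.
Minimum = -3.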